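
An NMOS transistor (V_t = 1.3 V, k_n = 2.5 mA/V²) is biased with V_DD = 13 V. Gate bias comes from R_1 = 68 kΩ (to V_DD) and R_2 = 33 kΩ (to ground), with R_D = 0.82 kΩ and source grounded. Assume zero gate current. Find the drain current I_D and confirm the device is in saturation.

I_D ≈ 11 mA

V_G = V_DD·R_2/(R_1+R_2) = 13×33/101 = 4.25 V. With the source grounded, V_GS = V_G = 4.25 V.
Assume saturation: I_D = (k_n/2)(V_GS − V_t)² = (2.5/2)×(4.25 − 1.3)² = 1.25×2.95² = 10.9 mA.
V_DS = V_DD − I_D·R_D = 13 − 10.9×0.82 = 4.09 V.
Saturation requires V_DS ≥ V_GS − V_t = 2.95 V; 4.09 ≥ 2.95 ✓.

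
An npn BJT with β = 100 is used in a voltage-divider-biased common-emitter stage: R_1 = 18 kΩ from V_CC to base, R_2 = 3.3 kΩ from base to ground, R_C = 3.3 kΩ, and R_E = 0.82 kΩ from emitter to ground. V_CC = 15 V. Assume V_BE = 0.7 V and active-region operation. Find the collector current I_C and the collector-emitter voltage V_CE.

I_C ≈ 1.9 mA, V_CE ≈ 7.2 V

Thevenize the base divider: V_Th = V_CC·R_2/(R_1+R_2) = 15×3.3/21.3 = 2.32 V, R_Th = R_1‖R_2 = 2.79 kΩ.
Base-emitter loop: V_Th = I_B·R_Th + V_BE + (β+1)I_B·R_E, so I_B = (2.32 − 0.7) / (2.79 + 101×0.82) = 0.019 mA.
I_C = β·I_B = 100×0.019 = 1.9 mA, and I_E = (β+1)I_B = 1.92 mA.
V_CE = V_CC − I_C·R_C − I_E·R_E = 15 − 1.9×3.3 − 1.92×0.82 = 7.17 V.
V_CE = 7.17 V > 0.2 V confirms active-region operation.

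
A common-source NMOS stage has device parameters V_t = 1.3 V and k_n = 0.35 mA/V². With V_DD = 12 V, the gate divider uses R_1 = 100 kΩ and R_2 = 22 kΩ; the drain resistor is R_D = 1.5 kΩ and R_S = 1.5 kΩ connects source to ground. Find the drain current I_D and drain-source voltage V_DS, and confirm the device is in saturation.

I_D ≈ 0.092 mA, V_DS ≈ 12 V

V_G = V_DD·R_2/(R_1+R_2) = 12×22/122 = 2.16 V.
Assume saturation: I_D = (k_n/2)(V_GS − V_t)² with V_GS = V_G − I_D·R_S = 2.16 − 1.5·I_D.
Substituting gives 0.394·I_D² − 1.45·I_D + 0.131 = 0, with roots I_D = 0.0922 or 3.6 mA.
The root I_D = 3.6 mA gives V_GS = -3.24 V ≤ V_t, so take I_D = 0.0922 mA.
Then V_GS = 2.03 V and V_DS = V_DD − I_D(R_D+R_S) = 12 − 0.0922×3 = 11.7 V.
Saturation requires V_DS ≥ V_GS − V_t = 0.726 V; 11.7 ≥ 0.726 ✓.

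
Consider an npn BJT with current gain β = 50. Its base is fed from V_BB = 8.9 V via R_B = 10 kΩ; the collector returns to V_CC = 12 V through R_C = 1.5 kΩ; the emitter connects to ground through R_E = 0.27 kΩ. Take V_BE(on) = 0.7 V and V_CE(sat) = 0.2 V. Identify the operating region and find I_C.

saturation; I_C ≈ 6.6 mA

Assume active: I_B = (8.9 − 0.7)/(10 + 51×0.27) = 0.345 mA, I_C = β·I_B = 17.2 mA.
Then V_CE = 12 − 17.2×1.5 − 17.6×0.27 = -18.6 V < 0.2 V — the active assumption fails.
Re-solve with V_CE = 0.2 V. KCL at the emitter: V_E/R_E = (V_BB−0.7−V_E)/R_B + (V_CC−0.2−V_E)/R_C, giving V_E = 1.94 V.
I_C = (V_CC − 0.2 − V_E)/R_C = (11.8 − 1.94)/1.5 = 6.57 mA.
Check: I_B = (8.2 − 1.94)/10 = 0.626 mA, and β·I_B = 31.3 mA > I_C, confirming saturation.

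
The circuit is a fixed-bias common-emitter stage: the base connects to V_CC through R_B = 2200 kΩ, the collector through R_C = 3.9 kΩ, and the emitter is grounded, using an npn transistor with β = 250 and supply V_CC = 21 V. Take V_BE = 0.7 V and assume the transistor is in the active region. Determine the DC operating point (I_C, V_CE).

I_C ≈ 2.3 mA, V_CE ≈ 12 V

Base loop: V_CC = I_B·R_B + V_BE, so I_B = (21 − 0.7)/2200 kΩ = 0.00923 mA.
In the active region I_C = β·I_B = 250 × 0.00923 = 2.31 mA.
Collector loop: V_CE = V_CC − I_C·R_C = 21 − 2.31×3.9 = 12 V.
Since V_CE = 12 V > V_CE(sat) ≈ 0.2 V, the transistor is in the active region as assumed.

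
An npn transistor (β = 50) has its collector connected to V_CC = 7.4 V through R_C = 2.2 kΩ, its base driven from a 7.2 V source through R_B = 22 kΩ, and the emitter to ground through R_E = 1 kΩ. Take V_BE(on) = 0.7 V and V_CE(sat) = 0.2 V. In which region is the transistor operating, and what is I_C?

saturation; I_C ≈ 2.2 mA

Assume active: I_B = (7.2 − 0.7)/(22 + 51×1) = 0.089 mA, I_C = β·I_B = 4.45 mA.
Then V_CE = 7.4 − 4.45×2.2 − 4.54×1 = -6.94 V < 0.2 V — the active assumption fails.
Re-solve with V_CE = 0.2 V. KCL at the emitter: V_E/R_E = (V_BB−0.7−V_E)/R_B + (V_CC−0.2−V_E)/R_C, giving V_E = 2.38 V.
I_C = (V_CC − 0.2 − V_E)/R_C = (7.2 − 2.38)/2.2 = 2.19 mA.
Check: I_B = (6.5 − 2.38)/22 = 0.187 mA, and β·I_B = 9.37 mA > I_C, confirming saturation.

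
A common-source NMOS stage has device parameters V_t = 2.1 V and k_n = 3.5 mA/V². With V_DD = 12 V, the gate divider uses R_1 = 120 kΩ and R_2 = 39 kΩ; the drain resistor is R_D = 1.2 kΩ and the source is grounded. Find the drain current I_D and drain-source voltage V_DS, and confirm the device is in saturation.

V_G = V_DD·R_2/(R_1+R_2) = 12×39/159 = 2.94 V. With the source grounded, V_GS = V_G = 2.94 V.
Assume saturation: I_D = (k_n/2)(V_GS − V_t)² = (3.5/2)×(2.94 − 2.1)² = 1.75×0.843² = 1.24 mA.
V_DS = V_DD − I_D·R_D = 12 − 1.24×1.2 = 10.5 V.
Saturation requires V_DS ≥ V_GS − V_t = 0.843 V; 10.5 ≥ 0.843 ✓.

I_D ≈ 1.2 mA, V_DS ≈ 11 V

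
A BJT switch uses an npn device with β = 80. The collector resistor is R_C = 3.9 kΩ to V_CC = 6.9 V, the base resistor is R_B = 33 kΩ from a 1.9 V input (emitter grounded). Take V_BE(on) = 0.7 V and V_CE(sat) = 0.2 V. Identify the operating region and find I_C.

Assume active: I_B = (1.9 − 0.7)/33 = 0.0364 mA, giving I_C = β·I_B = 2.91 mA.
But then V_CE = 6.9 − 2.91×3.9 = -4.45 V < V_CE(sat) = 0.2 V — impossible in the active region.
So the transistor is saturated. With V_CE = 0.2 V, I_C = (V_CC − 0.2)/R_C = 6.7/3.9 = 1.72 mA.
Check: β·I_B = 2.91 mA > I_C = 1.72 mA, confirming saturation.

saturation; I_C ≈ 1.7 mA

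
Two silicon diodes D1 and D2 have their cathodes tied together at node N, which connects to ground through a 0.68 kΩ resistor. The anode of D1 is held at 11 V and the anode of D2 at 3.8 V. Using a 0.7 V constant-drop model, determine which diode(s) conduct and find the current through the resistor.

Only D1 conducts; I_R ≈ 15 mA

Assume both conduct. Then node N would need to be at both 11−0.7 = 10.3 V and 3.8−0.7 = 3.1 V, which is impossible.
Assume only D1 conducts: V_N = 11 − 0.7 = 10.3 V, so I_R = 10.3/0.68 = 15.1 mA.
Check D2: its anode-to-cathode voltage is 3.8 − 10.3 = -6.5 V < 0.7 V, so it is off. The assumption is consistent.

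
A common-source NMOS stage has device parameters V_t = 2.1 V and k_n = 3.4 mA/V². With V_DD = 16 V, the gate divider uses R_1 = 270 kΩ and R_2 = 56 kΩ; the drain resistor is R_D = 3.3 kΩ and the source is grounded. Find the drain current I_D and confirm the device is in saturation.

V_G = V_DD·R_2/(R_1+R_2) = 16×56/326 = 2.75 V. With the source grounded, V_GS = V_G = 2.75 V.
Assume saturation: I_D = (k_n/2)(V_GS − V_t)² = (3.4/2)×(2.75 − 2.1)² = 1.7×0.648² = 0.715 mA.
V_DS = V_DD − I_D·R_D = 16 − 0.715×3.3 = 13.6 V.
Saturation requires V_DS ≥ V_GS − V_t = 0.648 V; 13.6 ≥ 0.648 ✓.

I_D ≈ 0.71 mA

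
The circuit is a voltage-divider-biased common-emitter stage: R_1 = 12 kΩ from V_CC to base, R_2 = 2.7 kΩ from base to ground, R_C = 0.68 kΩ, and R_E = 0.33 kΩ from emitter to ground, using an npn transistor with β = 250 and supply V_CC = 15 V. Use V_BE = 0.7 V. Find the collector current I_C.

I_C ≈ 6 mA

Thevenize the base divider: V_Th = V_CC·R_2/(R_1+R_2) = 15×2.7/14.7 = 2.76 V, R_Th = R_1‖R_2 = 2.2 kΩ.
Base-emitter loop: V_Th = I_B·R_Th + V_BE + (β+1)I_B·R_E, so I_B = (2.76 − 0.7) / (2.2 + 251×0.33) = 0.0242 mA.
I_C = β·I_B = 250×0.0242 = 6.04 mA, and I_E = (β+1)I_B = 6.07 mA.
V_CE = V_CC − I_C·R_C − I_E·R_E = 15 − 6.04×0.68 − 6.07×0.33 = 8.89 V.
V_CE = 8.89 V > 0.2 V confirms active-region operation.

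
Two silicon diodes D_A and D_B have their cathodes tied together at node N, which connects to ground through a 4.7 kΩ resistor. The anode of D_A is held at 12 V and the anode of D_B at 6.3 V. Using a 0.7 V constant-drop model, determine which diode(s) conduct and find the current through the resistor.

Assume both conduct. Then node N would need to be at both 12−0.7 = 11.3 V and 6.3−0.7 = 5.6 V, which is impossible.
Assume only D_A conducts: V_N = 12 − 0.7 = 11.3 V, so I_R = 11.3/4.7 = 2.4 mA.
Check D_B: its anode-to-cathode voltage is 6.3 − 11.3 = -5 V < 0.7 V, so it is off. The assumption is consistent.

Only D_A conducts; I_R ≈ 2.4 mA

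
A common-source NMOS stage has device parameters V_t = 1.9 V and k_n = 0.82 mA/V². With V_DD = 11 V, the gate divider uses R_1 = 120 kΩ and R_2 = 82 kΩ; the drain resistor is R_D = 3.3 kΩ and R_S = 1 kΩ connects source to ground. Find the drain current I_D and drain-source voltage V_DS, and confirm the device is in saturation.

I_D ≈ 1 mA, V_DS ≈ 6.7 V

V_G = V_DD·R_2/(R_1+R_2) = 11×82/202 = 4.47 V.
Assume saturation: I_D = (k_n/2)(V_GS − V_t)² with V_GS = V_G − I_D·R_S = 4.47 − 1·I_D.
Substituting gives 0.41·I_D² − 3.1·I_D + 2.7 = 0, with roots I_D = 1 or 6.57 mA.
The root I_D = 6.57 mA gives V_GS = -2.1 V ≤ V_t, so take I_D = 1 mA.
Then V_GS = 3.46 V and V_DS = V_DD − I_D(R_D+R_S) = 11 − 1×4.3 = 6.69 V.
Saturation requires V_DS ≥ V_GS − V_t = 1.56 V; 6.69 ≥ 1.56 ✓.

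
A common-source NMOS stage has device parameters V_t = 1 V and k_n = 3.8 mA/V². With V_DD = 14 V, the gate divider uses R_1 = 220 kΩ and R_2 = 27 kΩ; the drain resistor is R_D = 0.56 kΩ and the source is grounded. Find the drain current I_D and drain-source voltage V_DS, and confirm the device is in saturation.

I_D ≈ 0.53 mA, V_DS ≈ 14 V

V_G = V_DD·R_2/(R_1+R_2) = 14×27/247 = 1.53 V. With the source grounded, V_GS = V_G = 1.53 V.
Assume saturation: I_D = (k_n/2)(V_GS − V_t)² = (3.8/2)×(1.53 − 1)² = 1.9×0.53² = 0.534 mA.
V_DS = V_DD − I_D·R_D = 14 − 0.534×0.56 = 13.7 V.
Saturation requires V_DS ≥ V_GS − V_t = 0.53 V; 13.7 ≥ 0.53 ✓.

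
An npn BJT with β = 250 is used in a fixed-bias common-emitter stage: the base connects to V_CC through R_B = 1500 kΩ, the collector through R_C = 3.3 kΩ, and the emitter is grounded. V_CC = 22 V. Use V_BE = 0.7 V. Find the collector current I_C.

Base loop: V_CC = I_B·R_B + V_BE, so I_B = (22 − 0.7)/1500 kΩ = 0.0142 mA.
In the active region I_C = β·I_B = 250 × 0.0142 = 3.55 mA.
Collector loop: V_CE = V_CC − I_C·R_C = 22 − 3.55×3.3 = 10.3 V.
Since V_CE = 10.3 V > V_CE(sat) ≈ 0.2 V, the transistor is in the active region as assumed.

I_C ≈ 3.6 mA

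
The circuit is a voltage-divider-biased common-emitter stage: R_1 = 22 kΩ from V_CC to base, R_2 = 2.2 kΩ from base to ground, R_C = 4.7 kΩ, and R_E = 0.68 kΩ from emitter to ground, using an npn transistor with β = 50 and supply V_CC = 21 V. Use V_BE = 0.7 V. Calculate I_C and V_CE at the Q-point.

Thevenize the base divider: V_Th = V_CC·R_2/(R_1+R_2) = 21×2.2/24.2 = 1.91 V, R_Th = R_1‖R_2 = 2 kΩ.
Base-emitter loop: V_Th = I_B·R_Th + V_BE + (β+1)I_B·R_E, so I_B = (1.91 − 0.7) / (2 + 51×0.68) = 0.033 mA.
I_C = β·I_B = 50×0.033 = 1.65 mA, and I_E = (β+1)I_B = 1.68 mA.
V_CE = V_CC − I_C·R_C − I_E·R_E = 21 − 1.65×4.7 − 1.68×0.68 = 12.1 V.
V_CE = 12.1 V > 0.2 V confirms active-region operation.

I_C ≈ 1.6 mA, V_CE ≈ 12 V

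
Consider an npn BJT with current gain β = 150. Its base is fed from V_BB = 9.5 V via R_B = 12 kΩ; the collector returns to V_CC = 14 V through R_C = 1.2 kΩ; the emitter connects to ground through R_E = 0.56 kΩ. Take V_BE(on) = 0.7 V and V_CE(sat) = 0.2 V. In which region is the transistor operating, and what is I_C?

Assume active: I_B = (9.5 − 0.7)/(12 + 151×0.56) = 0.0911 mA, I_C = β·I_B = 13.7 mA.
Then V_CE = 14 − 13.7×1.2 − 13.8×0.56 = -10.1 V < 0.2 V — the active assumption fails.
Re-solve with V_CE = 0.2 V. KCL at the emitter: V_E/R_E = (V_BB−0.7−V_E)/R_B + (V_CC−0.2−V_E)/R_C, giving V_E = 4.53 V.
I_C = (V_CC − 0.2 − V_E)/R_C = (13.8 − 4.53)/1.2 = 7.73 mA.
Check: I_B = (8.8 − 4.53)/12 = 0.356 mA, and β·I_B = 53.4 mA > I_C, confirming saturation.

saturation; I_C ≈ 7.7 mA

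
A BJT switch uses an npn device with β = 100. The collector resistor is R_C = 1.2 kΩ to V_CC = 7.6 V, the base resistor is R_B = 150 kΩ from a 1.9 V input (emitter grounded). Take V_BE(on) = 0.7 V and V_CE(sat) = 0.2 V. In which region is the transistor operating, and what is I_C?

Assume active. Base-emitter loop: I_B = (V_BB − V_BE)/R_B = (1.9 − 0.7)/150 = 0.008 mA.
I_C = β·I_B = 100×0.008 = 0.8 mA.
V_CE = V_CC − I_C·R_C = 7.6 − 0.8×1.2 = 6.64 V > V_CE(sat), so the active-region assumption holds.

active; I_C ≈ 0.8 mA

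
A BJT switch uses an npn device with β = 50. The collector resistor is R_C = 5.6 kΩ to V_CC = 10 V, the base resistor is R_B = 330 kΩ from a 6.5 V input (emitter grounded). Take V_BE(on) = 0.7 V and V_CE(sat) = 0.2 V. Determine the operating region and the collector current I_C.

active; I_C ≈ 0.88 mA

Assume active. Base-emitter loop: I_B = (V_BB − V_BE)/R_B = (6.5 − 0.7)/330 = 0.0176 mA.
I_C = β·I_B = 50×0.0176 = 0.879 mA.
V_CE = V_CC − I_C·R_C = 10 − 0.879×5.6 = 5.08 V > V_CE(sat), so the active-region assumption holds.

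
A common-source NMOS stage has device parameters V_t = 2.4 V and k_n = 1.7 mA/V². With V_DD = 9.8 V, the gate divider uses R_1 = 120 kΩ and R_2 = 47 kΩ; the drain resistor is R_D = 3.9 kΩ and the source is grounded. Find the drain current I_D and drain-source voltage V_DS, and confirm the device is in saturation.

V_G = V_DD·R_2/(R_1+R_2) = 9.8×47/167 = 2.76 V. With the source grounded, V_GS = V_G = 2.76 V.
Assume saturation: I_D = (k_n/2)(V_GS − V_t)² = (1.7/2)×(2.76 − 2.4)² = 0.85×0.358² = 0.109 mA.
V_DS = V_DD − I_D·R_D = 9.8 − 0.109×3.9 = 9.37 V.
Saturation requires V_DS ≥ V_GS − V_t = 0.358 V; 9.37 ≥ 0.358 ✓.

I_D ≈ 0.11 mA, V_DS ≈ 9.4 V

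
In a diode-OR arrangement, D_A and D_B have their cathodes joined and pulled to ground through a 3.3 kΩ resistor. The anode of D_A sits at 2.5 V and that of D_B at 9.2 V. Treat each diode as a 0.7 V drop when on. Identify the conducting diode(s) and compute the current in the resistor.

Only D_B conducts; I_R ≈ 2.6 mA

Assume both conduct. Then node N would need to be at both 2.5−0.7 = 1.8 V and 9.2−0.7 = 8.5 V, which is impossible.
Assume only D_B conducts: V_N = 9.2 − 0.7 = 8.5 V, so I_R = 8.5/3.3 = 2.58 mA.
Check D_A: its anode-to-cathode voltage is 2.5 − 8.5 = -6 V < 0.7 V, so it is off. The assumption is consistent.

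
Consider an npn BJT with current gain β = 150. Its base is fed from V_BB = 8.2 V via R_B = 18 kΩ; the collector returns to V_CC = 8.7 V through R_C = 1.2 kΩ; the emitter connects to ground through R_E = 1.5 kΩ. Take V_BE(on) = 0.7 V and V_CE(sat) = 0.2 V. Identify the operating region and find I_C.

Assume active: I_B = (8.2 − 0.7)/(18 + 151×1.5) = 0.0307 mA, I_C = β·I_B = 4.6 mA.
Then V_CE = 8.7 − 4.6×1.2 − 4.63×1.5 = -3.77 V < 0.2 V — the active assumption fails.
Re-solve with V_CE = 0.2 V. KCL at the emitter: V_E/R_E = (V_BB−0.7−V_E)/R_B + (V_CC−0.2−V_E)/R_C, giving V_E = 4.82 V.
I_C = (V_CC − 0.2 − V_E)/R_C = (8.5 − 4.82)/1.2 = 3.07 mA.
Check: I_B = (7.5 − 4.82)/18 = 0.149 mA, and β·I_B = 22.3 mA > I_C, confirming saturation.

saturation; I_C ≈ 3.1 mA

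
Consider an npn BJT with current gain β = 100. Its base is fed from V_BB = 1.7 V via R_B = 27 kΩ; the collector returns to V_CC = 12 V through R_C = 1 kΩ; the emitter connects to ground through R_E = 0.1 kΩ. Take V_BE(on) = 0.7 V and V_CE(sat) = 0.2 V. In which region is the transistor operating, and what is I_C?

active; I_C ≈ 2.7 mA

Assume active. Base-emitter loop: I_B = (V_BB − V_BE)/(R_B + (β+1)R_E) = (1.7 − 0.7)/(27 + 101×0.1) = 0.027 mA.
I_C = β·I_B = 100×0.027 = 2.7 mA.
V_CE = V_CC − I_C·R_C − I_E·R_E = 12 − 2.7×1 − 2.72×0.1 = 9.03 V > V_CE(sat), so the active-region assumption holds.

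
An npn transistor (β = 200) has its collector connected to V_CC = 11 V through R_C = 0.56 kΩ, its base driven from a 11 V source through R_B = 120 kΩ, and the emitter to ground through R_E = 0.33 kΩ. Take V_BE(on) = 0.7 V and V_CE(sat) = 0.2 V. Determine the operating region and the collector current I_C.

active; I_C ≈ 11 mA

Assume active. Base-emitter loop: I_B = (V_BB − V_BE)/(R_B + (β+1)R_E) = (11 − 0.7)/(120 + 201×0.33) = 0.0553 mA.
I_C = β·I_B = 200×0.0553 = 11.1 mA.
V_CE = V_CC − I_C·R_C − I_E·R_E = 11 − 11.1×0.56 − 11.1×0.33 = 1.14 V > V_CE(sat), so the active-region assumption holds.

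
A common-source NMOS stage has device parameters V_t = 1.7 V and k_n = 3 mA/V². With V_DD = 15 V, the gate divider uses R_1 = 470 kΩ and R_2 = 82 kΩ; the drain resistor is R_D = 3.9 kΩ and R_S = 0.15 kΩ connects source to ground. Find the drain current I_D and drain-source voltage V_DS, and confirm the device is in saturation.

I_D ≈ 0.34 mA, V_DS ≈ 14 V

V_G = V_DD·R_2/(R_1+R_2) = 15×82/552 = 2.23 V.
Assume saturation: I_D = (k_n/2)(V_GS − V_t)² with V_GS = V_G − I_D·R_S = 2.23 − 0.15·I_D.
Substituting gives 0.0337·I_D² − 1.24·I_D + 0.419 = 0, with roots I_D = 0.341 or 36.3 mA.
The root I_D = 36.3 mA gives V_GS = -3.22 V ≤ V_t, so take I_D = 0.341 mA.
Then V_GS = 2.18 V and V_DS = V_DD − I_D(R_D+R_S) = 15 − 0.341×4.05 = 13.6 V.
Saturation requires V_DS ≥ V_GS − V_t = 0.477 V; 13.6 ≥ 0.477 ✓.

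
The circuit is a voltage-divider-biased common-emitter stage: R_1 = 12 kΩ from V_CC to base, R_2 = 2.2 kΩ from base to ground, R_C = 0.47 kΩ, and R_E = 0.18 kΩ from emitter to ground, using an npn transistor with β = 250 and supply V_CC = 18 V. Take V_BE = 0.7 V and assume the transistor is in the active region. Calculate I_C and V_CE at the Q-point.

Thevenize the base divider: V_Th = V_CC·R_2/(R_1+R_2) = 18×2.2/14.2 = 2.79 V, R_Th = R_1‖R_2 = 1.86 kΩ.
Base-emitter loop: V_Th = I_B·R_Th + V_BE + (β+1)I_B·R_E, so I_B = (2.79 − 0.7) / (1.86 + 251×0.18) = 0.0444 mA.
I_C = β·I_B = 250×0.0444 = 11.1 mA, and I_E = (β+1)I_B = 11.1 mA.
V_CE = V_CC − I_C·R_C − I_E·R_E = 18 − 11.1×0.47 − 11.1×0.18 = 10.8 V.
V_CE = 10.8 V > 0.2 V confirms active-region operation.

I_C ≈ 11 mA, V_CE ≈ 11 V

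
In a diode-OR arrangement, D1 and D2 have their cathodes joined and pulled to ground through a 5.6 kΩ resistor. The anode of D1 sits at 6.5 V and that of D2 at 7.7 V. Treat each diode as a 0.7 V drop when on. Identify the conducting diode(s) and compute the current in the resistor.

Assume both conduct. Then node N would need to be at both 6.5−0.7 = 5.8 V and 7.7−0.7 = 7 V, which is impossible.
Assume only D2 conducts: V_N = 7.7 − 0.7 = 7 V, so I_R = 7/5.6 = 1.25 mA.
Check D1: its anode-to-cathode voltage is 6.5 − 7 = -0.5 V < 0.7 V, so it is off. The assumption is consistent.

Only D2 conducts; I_R ≈ 1.2 mA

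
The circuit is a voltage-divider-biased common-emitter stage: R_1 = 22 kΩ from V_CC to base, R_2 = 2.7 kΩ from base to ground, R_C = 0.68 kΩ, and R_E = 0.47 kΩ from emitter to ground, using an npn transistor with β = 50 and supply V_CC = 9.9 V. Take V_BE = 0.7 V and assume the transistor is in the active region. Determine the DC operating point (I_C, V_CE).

Thevenize the base divider: V_Th = V_CC·R_2/(R_1+R_2) = 9.9×2.7/24.7 = 1.08 V, R_Th = R_1‖R_2 = 2.4 kΩ.
Base-emitter loop: V_Th = I_B·R_Th + V_BE + (β+1)I_B·R_E, so I_B = (1.08 − 0.7) / (2.4 + 51×0.47) = 0.0145 mA.
I_C = β·I_B = 50×0.0145 = 0.725 mA, and I_E = (β+1)I_B = 0.739 mA.
V_CE = V_CC − I_C·R_C − I_E·R_E = 9.9 − 0.725×0.68 − 0.739×0.47 = 9.06 V.
V_CE = 9.06 V > 0.2 V confirms active-region operation.

I_C ≈ 0.72 mA, V_CE ≈ 9.1 V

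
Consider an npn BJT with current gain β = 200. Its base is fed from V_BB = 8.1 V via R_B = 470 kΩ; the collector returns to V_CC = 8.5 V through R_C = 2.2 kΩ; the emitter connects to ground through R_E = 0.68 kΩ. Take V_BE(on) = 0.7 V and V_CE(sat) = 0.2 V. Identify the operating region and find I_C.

active; I_C ≈ 2.4 mA

Assume active. Base-emitter loop: I_B = (V_BB − V_BE)/(R_B + (β+1)R_E) = (8.1 − 0.7)/(470 + 201×0.68) = 0.0122 mA.
I_C = β·I_B = 200×0.0122 = 2.44 mA.
V_CE = V_CC − I_C·R_C − I_E·R_E = 8.5 − 2.44×2.2 − 2.45×0.68 = 1.47 V > V_CE(sat), so the active-region assumption holds.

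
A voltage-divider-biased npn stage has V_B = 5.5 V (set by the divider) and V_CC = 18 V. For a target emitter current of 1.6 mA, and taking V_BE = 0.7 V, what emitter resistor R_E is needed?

R_E ≈ 3 kΩ

V_E = V_B − V_BE = 5.5 − 0.7 = 4.8 V.
R_E = V_E / I_E = 4.8 / 1.6 = 3 kΩ.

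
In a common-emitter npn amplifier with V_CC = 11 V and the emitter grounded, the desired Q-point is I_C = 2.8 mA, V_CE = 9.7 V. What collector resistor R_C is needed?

R_C ≈ 0.46 kΩ

Collector loop: V_CC = I_C·R_C + V_CE.
R_C = (V_CC − V_CE)/I_C = (11 − 9.7)/2.8 = 0.464 kΩ.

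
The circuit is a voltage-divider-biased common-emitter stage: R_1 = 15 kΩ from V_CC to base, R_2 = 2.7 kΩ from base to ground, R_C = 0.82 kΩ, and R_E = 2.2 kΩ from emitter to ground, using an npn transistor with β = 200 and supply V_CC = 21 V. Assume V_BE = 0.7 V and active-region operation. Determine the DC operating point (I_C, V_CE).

I_C ≈ 1.1 mA, V_CE ≈ 18 V

Thevenize the base divider: V_Th = V_CC·R_2/(R_1+R_2) = 21×2.7/17.7 = 3.2 V, R_Th = R_1‖R_2 = 2.29 kΩ.
Base-emitter loop: V_Th = I_B·R_Th + V_BE + (β+1)I_B·R_E, so I_B = (3.2 − 0.7) / (2.29 + 201×2.2) = 0.00563 mA.
I_C = β·I_B = 200×0.00563 = 1.13 mA, and I_E = (β+1)I_B = 1.13 mA.
V_CE = V_CC − I_C·R_C − I_E·R_E = 21 − 1.13×0.82 − 1.13×2.2 = 17.6 V.
V_CE = 17.6 V > 0.2 V confirms active-region operation.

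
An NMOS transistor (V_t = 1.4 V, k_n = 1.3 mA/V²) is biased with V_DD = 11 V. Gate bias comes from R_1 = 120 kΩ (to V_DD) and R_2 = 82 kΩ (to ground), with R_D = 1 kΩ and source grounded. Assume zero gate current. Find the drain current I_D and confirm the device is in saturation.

V_G = V_DD·R_2/(R_1+R_2) = 11×82/202 = 4.47 V. With the source grounded, V_GS = V_G = 4.47 V.
Assume saturation: I_D = (k_n/2)(V_GS − V_t)² = (1.3/2)×(4.47 − 1.4)² = 0.65×3.07² = 6.11 mA.
V_DS = V_DD − I_D·R_D = 11 − 6.11×1 = 4.89 V.
Saturation requires V_DS ≥ V_GS − V_t = 3.07 V; 4.89 ≥ 3.07 ✓.

I_D ≈ 6.1 mA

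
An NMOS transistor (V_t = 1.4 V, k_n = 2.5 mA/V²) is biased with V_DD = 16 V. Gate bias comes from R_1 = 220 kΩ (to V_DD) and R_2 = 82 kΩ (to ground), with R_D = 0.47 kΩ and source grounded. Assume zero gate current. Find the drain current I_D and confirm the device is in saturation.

V_G = V_DD·R_2/(R_1+R_2) = 16×82/302 = 4.34 V. With the source grounded, V_GS = V_G = 4.34 V.
Assume saturation: I_D = (k_n/2)(V_GS − V_t)² = (2.5/2)×(4.34 − 1.4)² = 1.25×2.94² = 10.8 mA.
V_DS = V_DD − I_D·R_D = 16 − 10.8×0.47 = 10.9 V.
Saturation requires V_DS ≥ V_GS − V_t = 2.94 V; 10.9 ≥ 2.94 ✓.

I_D ≈ 11 mA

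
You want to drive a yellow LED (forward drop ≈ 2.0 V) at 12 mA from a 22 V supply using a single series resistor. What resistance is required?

The resistor drops V_S − V_D = 22 − 2.0 = 20 V at 12 mA.
R = 20 V / 12 mA = 1.67 kΩ.

R ≈ 1.7 kΩ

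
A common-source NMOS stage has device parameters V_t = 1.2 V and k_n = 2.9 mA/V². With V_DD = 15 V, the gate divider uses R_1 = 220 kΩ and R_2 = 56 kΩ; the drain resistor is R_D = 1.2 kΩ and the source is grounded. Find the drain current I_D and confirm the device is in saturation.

V_G = V_DD·R_2/(R_1+R_2) = 15×56/276 = 3.04 V. With the source grounded, V_GS = V_G = 3.04 V.
Assume saturation: I_D = (k_n/2)(V_GS − V_t)² = (2.9/2)×(3.04 − 1.2)² = 1.45×1.84² = 4.93 mA.
V_DS = V_DD − I_D·R_D = 15 − 4.93×1.2 = 9.09 V.
Saturation requires V_DS ≥ V_GS − V_t = 1.84 V; 9.09 ≥ 1.84 ✓.

I_D ≈ 4.9 mA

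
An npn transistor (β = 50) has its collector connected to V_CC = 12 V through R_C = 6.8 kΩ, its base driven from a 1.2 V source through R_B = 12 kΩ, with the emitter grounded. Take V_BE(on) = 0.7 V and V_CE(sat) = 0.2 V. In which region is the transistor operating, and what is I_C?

Assume active: I_B = (1.2 − 0.7)/12 = 0.0417 mA, giving I_C = β·I_B = 2.08 mA.
But then V_CE = 12 − 2.08×6.8 = -2.17 V < V_CE(sat) = 0.2 V — impossible in the active region.
So the transistor is saturated. With V_CE = 0.2 V, I_C = (V_CC − 0.2)/R_C = 11.8/6.8 = 1.74 mA.
Check: β·I_B = 2.08 mA > I_C = 1.74 mA, confirming saturation.

saturation; I_C ≈ 1.7 mA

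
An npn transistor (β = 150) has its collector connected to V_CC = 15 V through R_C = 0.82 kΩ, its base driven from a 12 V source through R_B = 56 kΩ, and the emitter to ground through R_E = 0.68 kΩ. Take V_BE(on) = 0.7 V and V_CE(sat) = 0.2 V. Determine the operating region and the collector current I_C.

saturation; I_C ≈ 9.8 mA

Assume active: I_B = (12 − 0.7)/(56 + 151×0.68) = 0.0712 mA, I_C = β·I_B = 10.7 mA.
Then V_CE = 15 − 10.7×0.82 − 10.8×0.68 = -1.07 V < 0.2 V — the active assumption fails.
Re-solve with V_CE = 0.2 V. KCL at the emitter: V_E/R_E = (V_BB−0.7−V_E)/R_B + (V_CC−0.2−V_E)/R_C, giving V_E = 6.74 V.
I_C = (V_CC − 0.2 − V_E)/R_C = (14.8 − 6.74)/0.82 = 9.83 mA.
Check: I_B = (11.3 − 6.74)/56 = 0.0814 mA, and β·I_B = 12.2 mA > I_C, confirming saturation.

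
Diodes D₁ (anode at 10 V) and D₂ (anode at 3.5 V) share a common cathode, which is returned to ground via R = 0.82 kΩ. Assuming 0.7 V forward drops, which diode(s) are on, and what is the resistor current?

Assume both conduct. Then node N would need to be at both 10−0.7 = 9.3 V and 3.5−0.7 = 2.8 V, which is impossible.
Assume only D₁ conducts: V_N = 10 − 0.7 = 9.3 V, so I_R = 9.3/0.82 = 11.3 mA.
Check D₂: its anode-to-cathode voltage is 3.5 − 9.3 = -5.8 V < 0.7 V, so it is off. The assumption is consistent.

Only D₁ conducts; I_R ≈ 11 mA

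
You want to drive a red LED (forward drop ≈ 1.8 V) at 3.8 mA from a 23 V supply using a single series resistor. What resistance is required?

R ≈ 5.6 kΩ

The resistor drops V_S − V_D = 23 − 1.8 = 21.2 V at 3.8 mA.
R = 21.2 V / 3.8 mA = 5.58 kΩ.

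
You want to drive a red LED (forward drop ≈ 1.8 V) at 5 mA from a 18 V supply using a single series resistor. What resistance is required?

R ≈ 3.2 kΩ

The resistor drops V_S − V_D = 18 − 1.8 = 16.2 V at 5 mA.
R = 16.2 V / 5 mA = 3.24 kΩ.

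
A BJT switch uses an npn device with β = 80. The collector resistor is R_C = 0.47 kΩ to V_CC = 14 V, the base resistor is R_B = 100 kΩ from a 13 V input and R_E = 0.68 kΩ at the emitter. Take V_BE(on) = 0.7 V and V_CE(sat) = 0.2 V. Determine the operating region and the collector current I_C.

Assume active. Base-emitter loop: I_B = (V_BB − V_BE)/(R_B + (β+1)R_E) = (13 − 0.7)/(100 + 81×0.68) = 0.0793 mA.
I_C = β·I_B = 80×0.0793 = 6.35 mA.
V_CE = V_CC − I_C·R_C − I_E·R_E = 14 − 6.35×0.47 − 6.42×0.68 = 6.65 V > V_CE(sat), so the active-region assumption holds.

active; I_C ≈ 6.3 mA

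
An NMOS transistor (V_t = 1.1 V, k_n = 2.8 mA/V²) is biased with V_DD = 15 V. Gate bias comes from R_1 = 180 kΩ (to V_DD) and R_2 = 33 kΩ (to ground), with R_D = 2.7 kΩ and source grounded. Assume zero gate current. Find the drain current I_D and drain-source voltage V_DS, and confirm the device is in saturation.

I_D ≈ 2.1 mA, V_DS ≈ 9.3 V

V_G = V_DD·R_2/(R_1+R_2) = 15×33/213 = 2.32 V. With the source grounded, V_GS = V_G = 2.32 V.
Assume saturation: I_D = (k_n/2)(V_GS − V_t)² = (2.8/2)×(2.32 − 1.1)² = 1.4×1.22² = 2.1 mA.
V_DS = V_DD − I_D·R_D = 15 − 2.1×2.7 = 9.34 V.
Saturation requires V_DS ≥ V_GS − V_t = 1.22 V; 9.34 ≥ 1.22 ✓.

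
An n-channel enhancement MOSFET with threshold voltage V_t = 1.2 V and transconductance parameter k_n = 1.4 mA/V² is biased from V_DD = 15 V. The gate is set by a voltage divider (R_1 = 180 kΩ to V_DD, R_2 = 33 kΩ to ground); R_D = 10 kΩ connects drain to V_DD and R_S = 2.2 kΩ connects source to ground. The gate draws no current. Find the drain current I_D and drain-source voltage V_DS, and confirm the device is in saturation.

I_D ≈ 0.24 mA, V_DS ≈ 12 V

V_G = V_DD·R_2/(R_1+R_2) = 15×33/213 = 2.32 V.
Assume saturation: I_D = (k_n/2)(V_GS − V_t)² with V_GS = V_G − I_D·R_S = 2.32 − 2.2·I_D.
Substituting gives 3.39·I_D² − 4.46·I_D + 0.884 = 0, with roots I_D = 0.243 or 1.07 mA.
The root I_D = 1.07 mA gives V_GS = -0.0386 V ≤ V_t, so take I_D = 0.243 mA.
Then V_GS = 1.79 V and V_DS = V_DD − I_D(R_D+R_S) = 15 − 0.243×12.2 = 12 V.
Saturation requires V_DS ≥ V_GS − V_t = 0.589 V; 12 ≥ 0.589 ✓.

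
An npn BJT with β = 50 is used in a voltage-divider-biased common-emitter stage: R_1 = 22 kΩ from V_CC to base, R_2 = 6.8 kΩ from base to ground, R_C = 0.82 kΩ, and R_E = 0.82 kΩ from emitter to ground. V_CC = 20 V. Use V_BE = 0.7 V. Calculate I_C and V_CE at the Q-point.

Thevenize the base divider: V_Th = V_CC·R_2/(R_1+R_2) = 20×6.8/28.8 = 4.72 V, R_Th = R_1‖R_2 = 5.19 kΩ.
Base-emitter loop: V_Th = I_B·R_Th + V_BE + (β+1)I_B·R_E, so I_B = (4.72 − 0.7) / (5.19 + 51×0.82) = 0.0856 mA.
I_C = β·I_B = 50×0.0856 = 4.28 mA, and I_E = (β+1)I_B = 4.36 mA.
V_CE = V_CC − I_C·R_C − I_E·R_E = 20 − 4.28×0.82 − 4.36×0.82 = 12.9 V.
V_CE = 12.9 V > 0.2 V confirms active-region operation.

I_C ≈ 4.3 mA, V_CE ≈ 13 V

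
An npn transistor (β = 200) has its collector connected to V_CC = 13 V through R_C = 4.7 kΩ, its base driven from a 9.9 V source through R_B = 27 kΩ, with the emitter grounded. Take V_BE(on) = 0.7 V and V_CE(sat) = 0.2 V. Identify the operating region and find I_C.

Assume active: I_B = (9.9 − 0.7)/27 = 0.341 mA, giving I_C = β·I_B = 68.1 mA.
But then V_CE = 13 − 68.1×4.7 = -307 V < V_CE(sat) = 0.2 V — impossible in the active region.
So the transistor is saturated. With V_CE = 0.2 V, I_C = (V_CC − 0.2)/R_C = 12.8/4.7 = 2.72 mA.
Check: β·I_B = 68.1 mA > I_C = 2.72 mA, confirming saturation.

saturation; I_C ≈ 2.7 mA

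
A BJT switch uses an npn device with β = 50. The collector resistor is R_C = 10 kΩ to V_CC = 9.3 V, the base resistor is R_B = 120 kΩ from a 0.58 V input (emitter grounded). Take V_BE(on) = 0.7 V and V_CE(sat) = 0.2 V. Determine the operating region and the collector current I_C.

cutoff; I_C ≈ 0

V_BB = 0.58 V ≤ V_BE(on) = 0.7 V, so the base-emitter junction is not forward biased.
The transistor is in cutoff: I_B = I_C = 0.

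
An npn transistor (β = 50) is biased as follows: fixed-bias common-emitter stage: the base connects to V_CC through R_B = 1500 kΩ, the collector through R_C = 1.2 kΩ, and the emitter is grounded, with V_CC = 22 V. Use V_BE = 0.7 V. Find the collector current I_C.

Base loop: V_CC = I_B·R_B + V_BE, so I_B = (22 − 0.7)/1500 kΩ = 0.0142 mA.
In the active region I_C = β·I_B = 50 × 0.0142 = 0.71 mA.
Collector loop: V_CE = V_CC − I_C·R_C = 22 − 0.71×1.2 = 21.1 V.
Since V_CE = 21.1 V > V_CE(sat) ≈ 0.2 V, the transistor is in the active region as assumed.

I_C ≈ 0.71 mA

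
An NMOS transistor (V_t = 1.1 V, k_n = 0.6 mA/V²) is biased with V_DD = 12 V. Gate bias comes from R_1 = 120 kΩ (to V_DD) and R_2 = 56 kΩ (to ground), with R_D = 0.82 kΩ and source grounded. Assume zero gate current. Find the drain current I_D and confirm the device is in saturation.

V_G = V_DD·R_2/(R_1+R_2) = 12×56/176 = 3.82 V. With the source grounded, V_GS = V_G = 3.82 V.
Assume saturation: I_D = (k_n/2)(V_GS − V_t)² = (0.6/2)×(3.82 − 1.1)² = 0.3×2.72² = 2.22 mA.
V_DS = V_DD − I_D·R_D = 12 − 2.22×0.82 = 10.2 V.
Saturation requires V_DS ≥ V_GS − V_t = 2.72 V; 10.2 ≥ 2.72 ✓.

I_D ≈ 2.2 mA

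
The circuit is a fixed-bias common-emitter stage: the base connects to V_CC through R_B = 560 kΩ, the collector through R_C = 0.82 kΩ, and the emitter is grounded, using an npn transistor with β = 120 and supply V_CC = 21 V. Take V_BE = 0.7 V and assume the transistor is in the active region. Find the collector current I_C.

Base loop: V_CC = I_B·R_B + V_BE, so I_B = (21 − 0.7)/560 kΩ = 0.0363 mA.
In the active region I_C = β·I_B = 120 × 0.0363 = 4.35 mA.
Collector loop: V_CE = V_CC − I_C·R_C = 21 − 4.35×0.82 = 17.4 V.
Since V_CE = 17.4 V > V_CE(sat) ≈ 0.2 V, the transistor is in the active region as assumed.

I_C ≈ 4.4 mA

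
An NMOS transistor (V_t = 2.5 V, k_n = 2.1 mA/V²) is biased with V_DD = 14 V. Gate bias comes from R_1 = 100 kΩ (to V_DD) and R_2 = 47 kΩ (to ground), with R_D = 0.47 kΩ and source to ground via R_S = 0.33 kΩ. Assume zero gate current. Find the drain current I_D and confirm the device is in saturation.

V_G = V_DD·R_2/(R_1+R_2) = 14×47/147 = 4.48 V.
Assume saturation: I_D = (k_n/2)(V_GS − V_t)² with V_GS = V_G − I_D·R_S = 4.48 − 0.33·I_D.
Substituting gives 0.114·I_D² − 2.37·I_D + 4.1 = 0, with roots I_D = 1.91 or 18.8 mA.
The root I_D = 18.8 mA gives V_GS = -1.73 V ≤ V_t, so take I_D = 1.91 mA.
Then V_GS = 3.85 V and V_DS = V_DD − I_D(R_D+R_S) = 14 − 1.91×0.8 = 12.5 V.
Saturation requires V_DS ≥ V_GS − V_t = 1.35 V; 12.5 ≥ 1.35 ✓.

I_D ≈ 1.9 mA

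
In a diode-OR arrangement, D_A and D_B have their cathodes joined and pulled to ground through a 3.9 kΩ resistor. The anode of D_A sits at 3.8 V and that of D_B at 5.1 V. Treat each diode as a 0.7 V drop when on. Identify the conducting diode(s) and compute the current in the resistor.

Only D_B conducts; I_R ≈ 1.1 mA

Assume both conduct. Then node N would need to be at both 3.8−0.7 = 3.1 V and 5.1−0.7 = 4.4 V, which is impossible.
Assume only D_B conducts: V_N = 5.1 − 0.7 = 4.4 V, so I_R = 4.4/3.9 = 1.13 mA.
Check D_A: its anode-to-cathode voltage is 3.8 − 4.4 = -0.6 V < 0.7 V, so it is off. The assumption is consistent.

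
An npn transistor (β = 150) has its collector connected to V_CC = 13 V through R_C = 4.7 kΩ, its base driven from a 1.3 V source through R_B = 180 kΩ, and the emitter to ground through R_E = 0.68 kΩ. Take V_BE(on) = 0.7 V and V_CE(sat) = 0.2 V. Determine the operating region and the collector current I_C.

active; I_C ≈ 0.32 mA

Assume active. Base-emitter loop: I_B = (V_BB − V_BE)/(R_B + (β+1)R_E) = (1.3 − 0.7)/(180 + 151×0.68) = 0.00212 mA.
I_C = β·I_B = 150×0.00212 = 0.318 mA.
V_CE = V_CC − I_C·R_C − I_E·R_E = 13 − 0.318×4.7 − 0.321×0.68 = 11.3 V > V_CE(sat), so the active-region assumption holds.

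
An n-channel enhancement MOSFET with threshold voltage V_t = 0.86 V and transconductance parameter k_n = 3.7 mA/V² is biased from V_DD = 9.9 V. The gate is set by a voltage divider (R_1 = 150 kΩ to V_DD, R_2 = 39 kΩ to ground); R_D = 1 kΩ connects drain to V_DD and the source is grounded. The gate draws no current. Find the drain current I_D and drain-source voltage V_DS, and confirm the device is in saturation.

I_D ≈ 2.6 mA, V_DS ≈ 7.3 V

V_G = V_DD·R_2/(R_1+R_2) = 9.9×39/189 = 2.04 V. With the source grounded, V_GS = V_G = 2.04 V.
Assume saturation: I_D = (k_n/2)(V_GS − V_t)² = (3.7/2)×(2.04 − 0.86)² = 1.85×1.18² = 2.59 mA.
V_DS = V_DD − I_D·R_D = 9.9 − 2.59×1 = 7.31 V.
Saturation requires V_DS ≥ V_GS − V_t = 1.18 V; 7.31 ≥ 1.18 ✓.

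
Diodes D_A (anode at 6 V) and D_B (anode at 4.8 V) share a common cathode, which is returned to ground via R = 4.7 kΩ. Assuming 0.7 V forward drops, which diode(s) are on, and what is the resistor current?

Only D_A conducts; I_R ≈ 1.1 mA

Assume both conduct. Then node N would need to be at both 6−0.7 = 5.3 V and 4.8−0.7 = 4.1 V, which is impossible.
Assume only D_A conducts: V_N = 6 − 0.7 = 5.3 V, so I_R = 5.3/4.7 = 1.13 mA.
Check D_B: its anode-to-cathode voltage is 4.8 − 5.3 = -0.5 V < 0.7 V, so it is off. The assumption is consistent.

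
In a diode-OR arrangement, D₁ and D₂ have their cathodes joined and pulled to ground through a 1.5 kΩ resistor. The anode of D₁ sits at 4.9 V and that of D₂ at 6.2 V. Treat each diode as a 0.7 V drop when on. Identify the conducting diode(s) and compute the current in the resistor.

Assume both conduct. Then node N would need to be at both 4.9−0.7 = 4.2 V and 6.2−0.7 = 5.5 V, which is impossible.
Assume only D₂ conducts: V_N = 6.2 − 0.7 = 5.5 V, so I_R = 5.5/1.5 = 3.67 mA.
Check D₁: its anode-to-cathode voltage is 4.9 − 5.5 = -0.6 V < 0.7 V, so it is off. The assumption is consistent.

Only D₂ conducts; I_R ≈ 3.7 mA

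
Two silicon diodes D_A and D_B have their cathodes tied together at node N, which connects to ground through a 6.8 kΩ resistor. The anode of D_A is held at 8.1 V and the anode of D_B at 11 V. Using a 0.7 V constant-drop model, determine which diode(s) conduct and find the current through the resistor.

Assume both conduct. Then node N would need to be at both 8.1−0.7 = 7.4 V and 11−0.7 = 10.3 V, which is impossible.
Assume only D_B conducts: V_N = 11 − 0.7 = 10.3 V, so I_R = 10.3/6.8 = 1.51 mA.
Check D_A: its anode-to-cathode voltage is 8.1 − 10.3 = -2.2 V < 0.7 V, so it is off. The assumption is consistent.

Only D_B conducts; I_R ≈ 1.5 mA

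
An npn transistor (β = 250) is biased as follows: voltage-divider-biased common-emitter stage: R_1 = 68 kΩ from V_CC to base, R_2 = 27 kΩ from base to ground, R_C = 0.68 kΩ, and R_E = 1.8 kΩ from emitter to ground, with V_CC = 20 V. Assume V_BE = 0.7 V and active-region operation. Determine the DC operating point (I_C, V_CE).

Thevenize the base divider: V_Th = V_CC·R_2/(R_1+R_2) = 20×27/95 = 5.68 V, R_Th = R_1‖R_2 = 19.3 kΩ.
Base-emitter loop: V_Th = I_B·R_Th + V_BE + (β+1)I_B·R_E, so I_B = (5.68 − 0.7) / (19.3 + 251×1.8) = 0.0106 mA.
I_C = β·I_B = 250×0.0106 = 2.64 mA, and I_E = (β+1)I_B = 2.66 mA.
V_CE = V_CC − I_C·R_C − I_E·R_E = 20 − 2.64×0.68 − 2.66×1.8 = 13.4 V.
V_CE = 13.4 V > 0.2 V confirms active-region operation.

I_C ≈ 2.6 mA, V_CE ≈ 13 V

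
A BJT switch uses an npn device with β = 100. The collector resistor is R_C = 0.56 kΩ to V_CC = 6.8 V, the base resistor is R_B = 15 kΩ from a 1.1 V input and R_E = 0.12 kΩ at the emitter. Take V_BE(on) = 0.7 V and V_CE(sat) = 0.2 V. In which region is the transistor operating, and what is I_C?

active; I_C ≈ 1.5 mA

Assume active. Base-emitter loop: I_B = (V_BB − V_BE)/(R_B + (β+1)R_E) = (1.1 − 0.7)/(15 + 101×0.12) = 0.0147 mA.
I_C = β·I_B = 100×0.0147 = 1.47 mA.
V_CE = V_CC − I_C·R_C − I_E·R_E = 6.8 − 1.47×0.56 − 1.49×0.12 = 5.8 V > V_CE(sat), so the active-region assumption holds.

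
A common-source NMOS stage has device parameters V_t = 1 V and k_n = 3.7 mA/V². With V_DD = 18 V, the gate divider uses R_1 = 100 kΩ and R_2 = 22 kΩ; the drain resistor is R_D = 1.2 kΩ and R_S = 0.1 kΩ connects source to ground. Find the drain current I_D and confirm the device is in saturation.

V_G = V_DD·R_2/(R_1+R_2) = 18×22/122 = 3.25 V.
Assume saturation: I_D = (k_n/2)(V_GS − V_t)² with V_GS = V_G − I_D·R_S = 3.25 − 0.1·I_D.
Substituting gives 0.0185·I_D² − 1.83·I_D + 9.33 = 0, with roots I_D = 5.39 or 93.6 mA.
The root I_D = 93.6 mA gives V_GS = -6.11 V ≤ V_t, so take I_D = 5.39 mA.
Then V_GS = 2.71 V and V_DS = V_DD − I_D(R_D+R_S) = 18 − 5.39×1.3 = 11 V.
Saturation requires V_DS ≥ V_GS − V_t = 1.71 V; 11 ≥ 1.71 ✓.

I_D ≈ 5.4 mA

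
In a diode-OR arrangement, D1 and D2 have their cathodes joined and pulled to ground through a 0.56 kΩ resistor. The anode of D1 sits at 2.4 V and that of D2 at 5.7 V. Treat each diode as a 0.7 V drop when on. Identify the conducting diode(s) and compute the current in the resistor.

Assume both conduct. Then node N would need to be at both 2.4−0.7 = 1.7 V and 5.7−0.7 = 5 V, which is impossible.
Assume only D2 conducts: V_N = 5.7 − 0.7 = 5 V, so I_R = 5/0.56 = 8.93 mA.
Check D1: its anode-to-cathode voltage is 2.4 − 5 = -2.6 V < 0.7 V, so it is off. The assumption is consistent.

Only D2 conducts; I_R ≈ 8.9 mA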